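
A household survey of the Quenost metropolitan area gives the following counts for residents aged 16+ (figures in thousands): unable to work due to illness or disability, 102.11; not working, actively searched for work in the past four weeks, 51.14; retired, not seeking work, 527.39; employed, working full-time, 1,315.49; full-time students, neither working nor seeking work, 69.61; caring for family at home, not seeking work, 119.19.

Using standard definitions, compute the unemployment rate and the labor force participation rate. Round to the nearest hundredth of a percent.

Employed = 1,315.49 thousand.
Unemployed = 51.14 thousand.
Labor force = 1,315.49 + 51.14 = 1,366.63 thousand.
Not in labor force = 102.11 + 527.39 + 69.61 + 119.19 = 818.30 thousand (those not working and not actively searching are outside the labor force).
Civilian working-age population = 1,366.63 + 818.30 = 2,184.93 thousand.
Unemployment rate = 51.14 / 1,366.63 = 3.74%.
Labor force participation rate = 1,366.63 / 2,184.93 = 62.55%.

Unemployment rate ≈ 3.74%; labor force participation rate ≈ 62.55%.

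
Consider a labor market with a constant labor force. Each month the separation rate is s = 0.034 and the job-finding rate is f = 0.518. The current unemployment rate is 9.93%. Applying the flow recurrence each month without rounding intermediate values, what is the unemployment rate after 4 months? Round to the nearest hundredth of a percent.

Unemployment rate after four months ≈ 6.31%.

With a fixed labor force, u_{t+1} = u_t + s·(1−u_t) − f·u_t = u_t·(1−s−f) + s.
Here 1−s−f = 0.448 and s = 0.034.
u_1 = 0.099300 × 0.448 + 0.034 = 0.078486.
u_2 = 0.078486 × 0.448 + 0.034 = 0.069162.
u_3 = 0.069162 × 0.448 + 0.034 = 0.064985.
u_4 = 0.064985 × 0.448 + 0.034 = 0.063113.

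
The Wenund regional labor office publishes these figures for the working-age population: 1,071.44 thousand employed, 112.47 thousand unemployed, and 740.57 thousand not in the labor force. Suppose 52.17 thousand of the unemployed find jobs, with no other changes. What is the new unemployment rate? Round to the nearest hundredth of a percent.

Initially, labor force = 1,071.44 + 112.47 = 1,183.91 thousand, so u = 112.47/1,183.91 = 9.50%.
After the change, unemployed falls and employed rises by 52.17; labor force unchanged → E = 1,123.61, U = 60.30, labor force = 1,183.91 thousand.
New unemployment rate = 60.30 / 1,183.91 = 5.09%.

New unemployment rate ≈ 5.09%.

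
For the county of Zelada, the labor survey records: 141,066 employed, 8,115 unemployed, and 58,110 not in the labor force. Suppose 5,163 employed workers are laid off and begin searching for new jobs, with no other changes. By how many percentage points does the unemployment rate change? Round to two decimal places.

The unemployment rate changes by +3.46 percentage points.

Initially, labor force = 141,066 + 8,115 = 149,181, so u = 8,115/149,181 = 5.44%.
After the change, employed falls and unemployed rises by 5,163; labor force unchanged → E = 135,903, U = 13,278, labor force = 149,181.
New unemployment rate = 13,278 / 149,181 = 8.90%.
Change = 8.90% − 5.44% = +3.46 percentage points.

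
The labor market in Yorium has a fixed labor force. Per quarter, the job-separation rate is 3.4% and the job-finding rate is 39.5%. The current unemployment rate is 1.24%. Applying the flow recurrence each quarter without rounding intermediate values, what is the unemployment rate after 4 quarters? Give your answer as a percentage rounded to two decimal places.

With a fixed labor force, u_{t+1} = u_t + s·(1−u_t) − f·u_t = u_t·(1−s−f) + s.
Here 1−s−f = 0.571 and s = 0.034.
u_1 = 0.012400 × 0.571 + 0.034 = 0.041080.
u_2 = 0.041080 × 0.571 + 0.034 = 0.057457.
u_3 = 0.057457 × 0.571 + 0.034 = 0.066808.
u_4 = 0.066808 × 0.571 + 0.034 = 0.072147.

Unemployment rate after four quarters ≈ 7.21%.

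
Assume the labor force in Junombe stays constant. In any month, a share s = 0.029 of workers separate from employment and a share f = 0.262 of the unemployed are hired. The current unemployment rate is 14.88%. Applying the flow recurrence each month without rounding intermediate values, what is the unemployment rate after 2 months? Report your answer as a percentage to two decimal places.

Unemployment rate after two months ≈ 12.44%.

With a fixed labor force, u_{t+1} = u_t + s·(1−u_t) − f·u_t = u_t·(1−s−f) + s.
Here 1−s−f = 0.709 and s = 0.029.
u_1 = 0.148800 × 0.709 + 0.029 = 0.134499.
u_2 = 0.134499 × 0.709 + 0.029 = 0.124360.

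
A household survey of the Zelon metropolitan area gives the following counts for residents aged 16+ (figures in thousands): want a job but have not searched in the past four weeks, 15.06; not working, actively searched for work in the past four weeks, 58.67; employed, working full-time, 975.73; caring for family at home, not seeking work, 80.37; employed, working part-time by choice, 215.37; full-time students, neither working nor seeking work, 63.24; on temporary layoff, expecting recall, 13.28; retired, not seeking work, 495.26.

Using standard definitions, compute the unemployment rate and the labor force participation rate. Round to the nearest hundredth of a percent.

Unemployment rate ≈ 5.70%; labor force participation rate ≈ 65.89%.

Employed = 975.73 + 215.37 = 1,191.10 thousand.
Unemployed = 58.67 + 13.28 = 71.95 thousand (jobless and actively searching, or on temporary layoff).
Labor force = 1,191.10 + 71.95 = 1,263.05 thousand.
Not in labor force = 15.06 + 80.37 + 63.24 + 495.26 = 653.93 thousand (those not working and not actively searching are outside the labor force — including those who want a job but have given up searching).
Civilian working-age population = 1,263.05 + 653.93 = 1,916.98 thousand.
Unemployment rate = 71.95 / 1,263.05 = 5.70%.
Labor force participation rate = 1,263.05 / 1,916.98 = 65.89%.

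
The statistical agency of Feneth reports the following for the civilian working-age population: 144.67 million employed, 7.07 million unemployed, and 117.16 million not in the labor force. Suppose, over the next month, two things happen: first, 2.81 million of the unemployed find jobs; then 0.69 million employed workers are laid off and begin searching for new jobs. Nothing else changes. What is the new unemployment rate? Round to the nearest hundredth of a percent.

New unemployment rate ≈ 3.26%.

Initially, labor force = 144.67 + 7.07 = 151.74 million, so u = 7.07/151.74 = 4.66%.
After the first change, unemployed falls and employed rises by 2.81; labor force unchanged → E = 147.48, U = 4.26, labor force = 151.74 million.
After the second change, employed falls and unemployed rises by 0.69; labor force unchanged → E = 146.79, U = 4.95, labor force = 151.74 million.
New unemployment rate = 4.95 / 151.74 = 3.26%.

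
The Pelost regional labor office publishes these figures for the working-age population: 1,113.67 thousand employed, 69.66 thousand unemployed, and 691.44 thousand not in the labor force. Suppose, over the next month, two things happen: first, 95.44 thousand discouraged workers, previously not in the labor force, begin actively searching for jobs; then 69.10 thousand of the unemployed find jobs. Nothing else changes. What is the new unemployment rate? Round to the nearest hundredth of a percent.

New unemployment rate ≈ 7.51%.

Initially, labor force = 1,113.67 + 69.66 = 1,183.33 thousand, so u = 69.66/1,183.33 = 5.89%.
After the first change, unemployed and labor force both rise by 95.44 → E = 1,113.67, U = 165.10, labor force = 1,278.77 thousand.
After the second change, unemployed falls and employed rises by 69.10; labor force unchanged → E = 1,182.77, U = 96.00, labor force = 1,278.77 thousand.
New unemployment rate = 96.00 / 1,278.77 = 7.51%.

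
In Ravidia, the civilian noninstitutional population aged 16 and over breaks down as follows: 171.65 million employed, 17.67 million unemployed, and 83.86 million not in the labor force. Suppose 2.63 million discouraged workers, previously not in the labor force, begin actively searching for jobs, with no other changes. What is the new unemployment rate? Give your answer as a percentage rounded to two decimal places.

Initially, labor force = 171.65 + 17.67 = 189.32 million, so u = 17.67/189.32 = 9.33%.
After the change, unemployed and labor force both rise by 2.63 → E = 171.65, U = 20.30, labor force = 191.95 million.
New unemployment rate = 20.30 / 191.95 = 10.58%.

New unemployment rate ≈ 10.58%.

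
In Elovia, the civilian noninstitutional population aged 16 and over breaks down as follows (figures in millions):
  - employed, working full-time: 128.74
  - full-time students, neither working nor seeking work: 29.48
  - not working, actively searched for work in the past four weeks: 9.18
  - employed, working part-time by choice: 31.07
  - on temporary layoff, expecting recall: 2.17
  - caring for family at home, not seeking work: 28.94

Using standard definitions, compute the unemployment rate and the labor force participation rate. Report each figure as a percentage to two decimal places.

Employed = 128.74 + 31.07 = 159.81 million.
Unemployed = 9.18 + 2.17 = 11.35 million (jobless and actively searching, or on temporary layoff).
Labor force = 159.81 + 11.35 = 171.16 million.
Not in labor force = 29.48 + 28.94 = 58.42 million (those not working and not actively searching are outside the labor force).
Civilian working-age population = 171.16 + 58.42 = 229.58 million.
Unemployment rate = 11.35 / 171.16 = 6.63%.
Labor force participation rate = 171.16 / 229.58 = 74.55%.

Unemployment rate ≈ 6.63%; labor force participation rate ≈ 74.55%.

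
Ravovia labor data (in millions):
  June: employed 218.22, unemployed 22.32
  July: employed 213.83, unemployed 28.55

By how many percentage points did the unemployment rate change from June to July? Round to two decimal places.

The unemployment rate changed by +2.50 percentage points.

June: labor force = 218.22 + 22.32 = 240.54; u = 22.32/240.54 = 9.28%.
July: labor force = 213.83 + 28.55 = 242.38; u = 28.55/242.38 = 11.78%.
Change = 11.78% − 9.28% = +2.50 pp.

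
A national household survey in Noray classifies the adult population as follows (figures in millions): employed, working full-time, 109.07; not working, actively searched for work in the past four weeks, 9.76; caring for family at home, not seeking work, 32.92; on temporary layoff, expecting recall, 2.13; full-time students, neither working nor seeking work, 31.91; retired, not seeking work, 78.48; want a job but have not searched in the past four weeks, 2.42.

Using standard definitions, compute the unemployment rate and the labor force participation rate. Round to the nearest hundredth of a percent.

Employed = 109.07 million.
Unemployed = 9.76 + 2.13 = 11.89 million (jobless and actively searching, or on temporary layoff).
Labor force = 109.07 + 11.89 = 120.96 million.
Not in labor force = 32.92 + 31.91 + 78.48 + 2.42 = 145.73 million (those not working and not actively searching are outside the labor force — including those who want a job but have given up searching).
Civilian working-age population = 120.96 + 145.73 = 266.69 million.
Unemployment rate = 11.89 / 120.96 = 9.83%.
Labor force participation rate = 120.96 / 266.69 = 45.36%.

Unemployment rate ≈ 9.83%; labor force participation rate ≈ 45.36%.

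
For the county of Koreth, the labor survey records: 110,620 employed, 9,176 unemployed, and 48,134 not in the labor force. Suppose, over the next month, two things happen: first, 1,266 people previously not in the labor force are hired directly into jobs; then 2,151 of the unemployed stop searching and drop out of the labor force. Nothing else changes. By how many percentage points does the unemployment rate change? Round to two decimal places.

The unemployment rate changes by −1.75 percentage points.

Initially, labor force = 110,620 + 9,176 = 119,796, so u = 9,176/119,796 = 7.66%.
After the first change, employed and labor force both rise by 1,266; unemployed unchanged → E = 111,886, U = 9,176, labor force = 121,062.
After the second change, unemployed and labor force both fall by 2,151 → E = 111,886, U = 7,025, labor force = 118,911.
New unemployment rate = 7,025 / 118,911 = 5.91%.
Change = 5.91% − 7.66% = −1.75 percentage points.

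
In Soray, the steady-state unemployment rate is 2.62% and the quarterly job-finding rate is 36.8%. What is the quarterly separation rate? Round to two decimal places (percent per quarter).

From u* = s/(s+f): s = u·f/(1−u).
s = 0.0262 × 36.8 / (1 − 0.0262) = 0.9642 / 0.9738 ≈ 0.99% per quarter.

Separation rate ≈ 0.99% per quarter.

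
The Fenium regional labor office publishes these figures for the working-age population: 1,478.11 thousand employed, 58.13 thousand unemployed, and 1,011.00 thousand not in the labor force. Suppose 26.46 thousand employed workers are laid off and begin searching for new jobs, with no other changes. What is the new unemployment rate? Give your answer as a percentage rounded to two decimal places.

New unemployment rate ≈ 5.51%.

Initially, labor force = 1,478.11 + 58.13 = 1,536.24 thousand, so u = 58.13/1,536.24 = 3.78%.
After the change, employed falls and unemployed rises by 26.46; labor force unchanged → E = 1,451.65, U = 84.59, labor force = 1,536.24 thousand.
New unemployment rate = 84.59 / 1,536.24 = 5.51%.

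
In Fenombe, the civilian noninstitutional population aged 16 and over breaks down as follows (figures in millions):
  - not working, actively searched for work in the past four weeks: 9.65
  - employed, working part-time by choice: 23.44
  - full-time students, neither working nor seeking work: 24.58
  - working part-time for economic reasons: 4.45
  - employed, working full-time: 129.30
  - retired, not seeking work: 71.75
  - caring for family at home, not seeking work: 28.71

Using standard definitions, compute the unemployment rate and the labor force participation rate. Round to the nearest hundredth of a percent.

Unemployment rate ≈ 5.78%; labor force participation rate ≈ 57.16%.

Employed = 23.44 + 4.45 + 129.30 = 157.19 million (anyone who worked, including part-time for economic reasons, counts as employed).
Unemployed = 9.65 million.
Labor force = 157.19 + 9.65 = 166.84 million.
Not in labor force = 24.58 + 71.75 + 28.71 = 125.04 million (those not working and not actively searching are outside the labor force).
Civilian working-age population = 166.84 + 125.04 = 291.88 million.
Unemployment rate = 9.65 / 166.84 = 5.78%.
Labor force participation rate = 166.84 / 291.88 = 57.16%.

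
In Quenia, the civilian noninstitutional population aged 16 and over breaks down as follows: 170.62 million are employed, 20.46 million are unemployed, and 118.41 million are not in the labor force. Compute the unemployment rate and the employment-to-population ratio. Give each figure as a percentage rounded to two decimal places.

Labor force = employed + unemployed = 170.62 + 20.46 = 191.08 million.
Working-age population = 191.08 + 118.41 = 309.49 million.
Unemployment rate = 20.46 / 191.08 = 10.71%.
Employment-population ratio = 170.62 / 309.49 = 55.13%.

Unemployment rate ≈ 10.71%; employment-population ratio ≈ 55.13%.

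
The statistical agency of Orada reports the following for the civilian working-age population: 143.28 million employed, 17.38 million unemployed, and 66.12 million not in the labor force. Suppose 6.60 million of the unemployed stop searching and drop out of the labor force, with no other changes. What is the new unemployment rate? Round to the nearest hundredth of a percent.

New unemployment rate ≈ 7.00%.

Initially, labor force = 143.28 + 17.38 = 160.66 million, so u = 17.38/160.66 = 10.82%.
After the change, unemployed and labor force both fall by 6.60 → E = 143.28, U = 10.78, labor force = 154.06 million.
New unemployment rate = 10.78 / 154.06 = 7.00%.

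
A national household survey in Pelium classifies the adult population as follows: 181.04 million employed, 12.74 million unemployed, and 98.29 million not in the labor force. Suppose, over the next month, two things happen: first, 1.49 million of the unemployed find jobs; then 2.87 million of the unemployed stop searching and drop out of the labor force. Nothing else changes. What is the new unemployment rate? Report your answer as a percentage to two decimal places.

New unemployment rate ≈ 4.39%.

Initially, labor force = 181.04 + 12.74 = 193.78 million, so u = 12.74/193.78 = 6.57%.
After the first change, unemployed falls and employed rises by 1.49; labor force unchanged → E = 182.53, U = 11.25, labor force = 193.78 million.
After the second change, unemployed and labor force both fall by 2.87 → E = 182.53, U = 8.38, labor force = 190.91 million.
New unemployment rate = 8.38 / 190.91 = 4.39%.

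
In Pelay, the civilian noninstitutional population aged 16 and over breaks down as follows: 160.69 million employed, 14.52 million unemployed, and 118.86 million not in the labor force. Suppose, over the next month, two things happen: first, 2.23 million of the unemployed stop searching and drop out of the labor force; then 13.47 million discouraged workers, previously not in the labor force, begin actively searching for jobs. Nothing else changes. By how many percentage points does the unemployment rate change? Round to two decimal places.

Initially, labor force = 160.69 + 14.52 = 175.21 million, so u = 14.52/175.21 = 8.29%.
After the first change, unemployed and labor force both fall by 2.23 → E = 160.69, U = 12.29, labor force = 172.98 million.
After the second change, unemployed and labor force both rise by 13.47 → E = 160.69, U = 25.76, labor force = 186.45 million.
New unemployment rate = 25.76 / 186.45 = 13.82%.
Change = 13.82% − 8.29% = +5.53 percentage points.

The unemployment rate changes by +5.53 percentage points.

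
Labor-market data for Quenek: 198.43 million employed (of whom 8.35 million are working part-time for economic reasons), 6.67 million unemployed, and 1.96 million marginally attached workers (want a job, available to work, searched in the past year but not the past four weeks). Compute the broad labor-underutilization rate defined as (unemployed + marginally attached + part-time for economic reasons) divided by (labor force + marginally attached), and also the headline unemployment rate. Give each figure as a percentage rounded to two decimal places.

Labor force = 198.43 + 6.67 = 205.10 million.
Numerator = 6.67 + 1.96 + 8.35 = 16.98 million.
Denominator = 205.10 + 1.96 = 207.06 million.
Broad rate = 16.98 / 207.06 = 8.20%.
Headline unemployment rate = 6.67 / 205.10 = 3.25%.

Broad underutilization rate ≈ 8.20%; headline unemployment rate ≈ 3.25%.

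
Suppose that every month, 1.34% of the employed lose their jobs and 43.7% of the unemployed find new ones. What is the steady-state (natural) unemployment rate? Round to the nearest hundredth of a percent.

Steady-state unemployment rate ≈ 2.98%.

At steady state the flows balance: s·E = f·U, so U/(E+U) = s/(s+f).
u* = 1.34 / (1.34 + 43.7) = 1.34 / 45.04 = 2.98%.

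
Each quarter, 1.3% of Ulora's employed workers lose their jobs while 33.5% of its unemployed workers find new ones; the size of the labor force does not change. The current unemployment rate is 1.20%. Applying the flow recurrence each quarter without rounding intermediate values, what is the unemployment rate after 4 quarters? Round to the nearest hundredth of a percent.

Unemployment rate after four quarters ≈ 3.28%.

With a fixed labor force, u_{t+1} = u_t + s·(1−u_t) − f·u_t = u_t·(1−s−f) + s.
Here 1−s−f = 0.652 and s = 0.013.
u_1 = 0.012000 × 0.652 + 0.013 = 0.020824.
u_2 = 0.020824 × 0.652 + 0.013 = 0.026577.
u_3 = 0.026577 × 0.652 + 0.013 = 0.030328.
u_4 = 0.030328 × 0.652 + 0.013 = 0.032774.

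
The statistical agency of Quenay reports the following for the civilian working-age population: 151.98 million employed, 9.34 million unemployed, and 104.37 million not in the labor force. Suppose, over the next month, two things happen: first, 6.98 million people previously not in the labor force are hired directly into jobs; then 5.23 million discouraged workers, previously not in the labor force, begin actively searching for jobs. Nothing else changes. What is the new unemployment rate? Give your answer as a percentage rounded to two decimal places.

New unemployment rate ≈ 8.40%.

Initially, labor force = 151.98 + 9.34 = 161.32 million, so u = 9.34/161.32 = 5.79%.
After the first change, employed and labor force both rise by 6.98; unemployed unchanged → E = 158.96, U = 9.34, labor force = 168.30 million.
After the second change, unemployed and labor force both rise by 5.23 → E = 158.96, U = 14.57, labor force = 173.53 million.
New unemployment rate = 14.57 / 173.53 = 8.40%.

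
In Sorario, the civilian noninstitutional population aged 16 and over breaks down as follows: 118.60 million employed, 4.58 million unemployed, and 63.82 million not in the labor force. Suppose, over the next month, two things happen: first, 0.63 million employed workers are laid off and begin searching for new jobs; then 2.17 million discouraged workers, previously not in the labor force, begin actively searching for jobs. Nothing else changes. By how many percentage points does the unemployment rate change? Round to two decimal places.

The unemployment rate changes by +2.17 percentage points.

Initially, labor force = 118.60 + 4.58 = 123.18 million, so u = 4.58/123.18 = 3.72%.
After the first change, employed falls and unemployed rises by 0.63; labor force unchanged → E = 117.97, U = 5.21, labor force = 123.18 million.
After the second change, unemployed and labor force both rise by 2.17 → E = 117.97, U = 7.38, labor force = 125.35 million.
New unemployment rate = 7.38 / 125.35 = 5.89%.
Change = 5.89% − 3.72% = +2.17 percentage points.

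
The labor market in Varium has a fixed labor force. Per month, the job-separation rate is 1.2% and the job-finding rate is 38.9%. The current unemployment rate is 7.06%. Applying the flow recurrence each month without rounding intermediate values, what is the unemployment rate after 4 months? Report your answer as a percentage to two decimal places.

With a fixed labor force, u_{t+1} = u_t + s·(1−u_t) − f·u_t = u_t·(1−s−f) + s.
Here 1−s−f = 0.599 and s = 0.012.
u_1 = 0.070600 × 0.599 + 0.012 = 0.054289.
u_2 = 0.054289 × 0.599 + 0.012 = 0.044519.
u_3 = 0.044519 × 0.599 + 0.012 = 0.038667.
u_4 = 0.038667 × 0.599 + 0.012 = 0.035162.

Unemployment rate after four months ≈ 3.52%.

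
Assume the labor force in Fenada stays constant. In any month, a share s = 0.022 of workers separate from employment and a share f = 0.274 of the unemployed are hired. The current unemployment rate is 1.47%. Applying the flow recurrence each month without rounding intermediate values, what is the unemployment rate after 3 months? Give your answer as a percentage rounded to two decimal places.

Unemployment rate after three months ≈ 5.35%.

With a fixed labor force, u_{t+1} = u_t + s·(1−u_t) − f·u_t = u_t·(1−s−f) + s.
Here 1−s−f = 0.704 and s = 0.022.
u_1 = 0.014700 × 0.704 + 0.022 = 0.032349.
u_2 = 0.032349 × 0.704 + 0.022 = 0.044774.
u_3 = 0.044774 × 0.704 + 0.022 = 0.053521.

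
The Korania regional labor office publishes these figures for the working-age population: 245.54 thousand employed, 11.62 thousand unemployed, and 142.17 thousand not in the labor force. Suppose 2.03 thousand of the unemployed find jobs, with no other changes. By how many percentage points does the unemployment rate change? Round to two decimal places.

The unemployment rate changes by −0.79 percentage points.

Initially, labor force = 245.54 + 11.62 = 257.16 thousand, so u = 11.62/257.16 = 4.52%.
After the change, unemployed falls and employed rises by 2.03; labor force unchanged → E = 247.57, U = 9.59, labor force = 257.16 thousand.
New unemployment rate = 9.59 / 257.16 = 3.73%.
Change = 3.73% − 4.52% = −0.79 percentage points.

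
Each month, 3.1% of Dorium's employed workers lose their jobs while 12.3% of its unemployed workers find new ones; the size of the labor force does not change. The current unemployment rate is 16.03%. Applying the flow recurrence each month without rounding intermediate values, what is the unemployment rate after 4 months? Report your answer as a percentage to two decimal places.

Unemployment rate after four months ≈ 18.03%.

With a fixed labor force, u_{t+1} = u_t + s·(1−u_t) − f·u_t = u_t·(1−s−f) + s.
Here 1−s−f = 0.846 and s = 0.031.
u_1 = 0.160300 × 0.846 + 0.031 = 0.166614.
u_2 = 0.166614 × 0.846 + 0.031 = 0.171955.
u_3 = 0.171955 × 0.846 + 0.031 = 0.176474.
u_4 = 0.176474 × 0.846 + 0.031 = 0.180297.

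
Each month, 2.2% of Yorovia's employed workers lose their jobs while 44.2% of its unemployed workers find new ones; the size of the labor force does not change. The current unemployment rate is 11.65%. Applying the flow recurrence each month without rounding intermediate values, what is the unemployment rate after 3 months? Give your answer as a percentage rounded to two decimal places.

With a fixed labor force, u_{t+1} = u_t + s·(1−u_t) − f·u_t = u_t·(1−s−f) + s.
Here 1−s−f = 0.536 and s = 0.022.
u_1 = 0.116500 × 0.536 + 0.022 = 0.084444.
u_2 = 0.084444 × 0.536 + 0.022 = 0.067262.
u_3 = 0.067262 × 0.536 + 0.022 = 0.058052.

Unemployment rate after three months ≈ 5.81%.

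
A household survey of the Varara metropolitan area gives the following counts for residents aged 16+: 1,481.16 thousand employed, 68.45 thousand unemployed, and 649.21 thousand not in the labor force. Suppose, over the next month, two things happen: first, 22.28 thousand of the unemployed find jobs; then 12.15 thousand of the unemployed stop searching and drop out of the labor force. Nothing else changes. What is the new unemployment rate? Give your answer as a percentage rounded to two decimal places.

New unemployment rate ≈ 2.21%.

Initially, labor force = 1,481.16 + 68.45 = 1,549.61 thousand, so u = 68.45/1,549.61 = 4.42%.
After the first change, unemployed falls and employed rises by 22.28; labor force unchanged → E = 1,503.44, U = 46.17, labor force = 1,549.61 thousand.
After the second change, unemployed and labor force both fall by 12.15 → E = 1,503.44, U = 34.02, labor force = 1,537.46 thousand.
New unemployment rate = 34.02 / 1,537.46 = 2.21%.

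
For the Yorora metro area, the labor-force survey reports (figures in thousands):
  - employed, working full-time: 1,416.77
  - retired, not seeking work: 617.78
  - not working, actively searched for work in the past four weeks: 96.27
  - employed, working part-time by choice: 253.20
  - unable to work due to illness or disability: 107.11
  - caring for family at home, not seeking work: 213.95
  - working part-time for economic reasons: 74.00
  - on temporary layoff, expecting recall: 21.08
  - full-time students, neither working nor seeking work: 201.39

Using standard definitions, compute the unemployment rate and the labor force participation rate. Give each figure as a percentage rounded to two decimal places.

Employed = 1,416.77 + 253.20 + 74.00 = 1,743.97 thousand (anyone who worked, including part-time for economic reasons, counts as employed).
Unemployed = 96.27 + 21.08 = 117.35 thousand (jobless and actively searching, or on temporary layoff).
Labor force = 1,743.97 + 117.35 = 1,861.32 thousand.
Not in labor force = 617.78 + 107.11 + 213.95 + 201.39 = 1,140.23 thousand (those not working and not actively searching are outside the labor force).
Civilian working-age population = 1,861.32 + 1,140.23 = 3,001.55 thousand.
Unemployment rate = 117.35 / 1,861.32 = 6.30%.
Labor force participation rate = 1,861.32 / 3,001.55 = 62.01%.

Unemployment rate ≈ 6.30%; labor force participation rate ≈ 62.01%.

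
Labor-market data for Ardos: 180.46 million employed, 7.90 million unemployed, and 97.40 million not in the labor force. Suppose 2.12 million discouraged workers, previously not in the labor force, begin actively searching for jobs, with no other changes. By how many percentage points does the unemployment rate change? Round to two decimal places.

The unemployment rate changes by +1.07 percentage points.

Initially, labor force = 180.46 + 7.90 = 188.36 million, so u = 7.90/188.36 = 4.19%.
After the change, unemployed and labor force both rise by 2.12 → E = 180.46, U = 10.02, labor force = 190.48 million.
New unemployment rate = 10.02 / 190.48 = 5.26%.
Change = 5.26% − 4.19% = +1.07 percentage points.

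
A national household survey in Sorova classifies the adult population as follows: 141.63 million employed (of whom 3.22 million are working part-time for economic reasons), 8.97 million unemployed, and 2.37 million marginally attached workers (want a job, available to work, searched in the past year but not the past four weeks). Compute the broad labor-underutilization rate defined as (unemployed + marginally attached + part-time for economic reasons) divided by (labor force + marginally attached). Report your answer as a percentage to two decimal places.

Broad underutilization rate ≈ 9.52%.

Labor force = 141.63 + 8.97 = 150.60 million.
Numerator = 8.97 + 2.37 + 3.22 = 14.56 million.
Denominator = 150.60 + 2.37 = 152.97 million.
Broad rate = 14.56 / 152.97 = 9.52%.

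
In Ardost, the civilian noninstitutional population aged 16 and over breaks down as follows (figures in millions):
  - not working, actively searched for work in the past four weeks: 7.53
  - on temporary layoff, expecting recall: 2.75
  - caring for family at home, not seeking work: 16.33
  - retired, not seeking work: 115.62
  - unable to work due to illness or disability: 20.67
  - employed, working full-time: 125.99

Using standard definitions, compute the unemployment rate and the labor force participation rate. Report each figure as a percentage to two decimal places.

Unemployment rate ≈ 7.54%; labor force participation rate ≈ 47.17%.

Employed = 125.99 million.
Unemployed = 7.53 + 2.75 = 10.28 million (jobless and actively searching, or on temporary layoff).
Labor force = 125.99 + 10.28 = 136.27 million.
Not in labor force = 16.33 + 115.62 + 20.67 = 152.62 million (those not working and not actively searching are outside the labor force).
Civilian working-age population = 136.27 + 152.62 = 288.89 million.
Unemployment rate = 10.28 / 136.27 = 7.54%.
Labor force participation rate = 136.27 / 288.89 = 47.17%.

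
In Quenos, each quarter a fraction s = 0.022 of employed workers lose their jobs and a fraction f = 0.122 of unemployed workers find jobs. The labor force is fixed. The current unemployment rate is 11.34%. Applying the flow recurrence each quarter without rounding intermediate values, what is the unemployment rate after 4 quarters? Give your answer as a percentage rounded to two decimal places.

With a fixed labor force, u_{t+1} = u_t + s·(1−u_t) − f·u_t = u_t·(1−s−f) + s.
Here 1−s−f = 0.856 and s = 0.022.
u_1 = 0.113400 × 0.856 + 0.022 = 0.119070.
u_2 = 0.119070 × 0.856 + 0.022 = 0.123924.
u_3 = 0.123924 × 0.856 + 0.022 = 0.128079.
u_4 = 0.128079 × 0.856 + 0.022 = 0.131636.

Unemployment rate after four quarters ≈ 13.16%.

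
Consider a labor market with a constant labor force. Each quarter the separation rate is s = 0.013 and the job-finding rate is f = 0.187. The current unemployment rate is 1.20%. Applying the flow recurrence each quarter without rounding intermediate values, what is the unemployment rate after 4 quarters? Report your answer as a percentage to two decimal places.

With a fixed labor force, u_{t+1} = u_t + s·(1−u_t) − f·u_t = u_t·(1−s−f) + s.
Here 1−s−f = 0.800 and s = 0.013.
u_1 = 0.012000 × 0.800 + 0.013 = 0.022600.
u_2 = 0.022600 × 0.800 + 0.013 = 0.031080.
u_3 = 0.031080 × 0.800 + 0.013 = 0.037864.
u_4 = 0.037864 × 0.800 + 0.013 = 0.043291.

Unemployment rate after four quarters ≈ 4.33%.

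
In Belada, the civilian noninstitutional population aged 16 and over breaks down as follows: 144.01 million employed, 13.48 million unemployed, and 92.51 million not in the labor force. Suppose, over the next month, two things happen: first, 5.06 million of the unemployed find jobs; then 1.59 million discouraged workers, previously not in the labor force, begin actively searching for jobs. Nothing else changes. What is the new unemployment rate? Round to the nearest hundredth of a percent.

Initially, labor force = 144.01 + 13.48 = 157.49 million, so u = 13.48/157.49 = 8.56%.
After the first change, unemployed falls and employed rises by 5.06; labor force unchanged → E = 149.07, U = 8.42, labor force = 157.49 million.
After the second change, unemployed and labor force both rise by 1.59 → E = 149.07, U = 10.01, labor force = 159.08 million.
New unemployment rate = 10.01 / 159.08 = 6.29%.

New unemployment rate ≈ 6.29%.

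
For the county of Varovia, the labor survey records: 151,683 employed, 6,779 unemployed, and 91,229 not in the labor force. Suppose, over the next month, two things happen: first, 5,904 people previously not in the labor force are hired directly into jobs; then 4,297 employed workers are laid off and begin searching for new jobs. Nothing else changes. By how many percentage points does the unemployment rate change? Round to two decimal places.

Initially, labor force = 151,683 + 6,779 = 158,462, so u = 6,779/158,462 = 4.28%.
After the first change, employed and labor force both rise by 5,904; unemployed unchanged → E = 157,587, U = 6,779, labor force = 164,366.
After the second change, employed falls and unemployed rises by 4,297; labor force unchanged → E = 153,290, U = 11,076, labor force = 164,366.
New unemployment rate = 11,076 / 164,366 = 6.74%.
Change = 6.74% − 4.28% = +2.46 percentage points.

The unemployment rate changes by +2.46 percentage points.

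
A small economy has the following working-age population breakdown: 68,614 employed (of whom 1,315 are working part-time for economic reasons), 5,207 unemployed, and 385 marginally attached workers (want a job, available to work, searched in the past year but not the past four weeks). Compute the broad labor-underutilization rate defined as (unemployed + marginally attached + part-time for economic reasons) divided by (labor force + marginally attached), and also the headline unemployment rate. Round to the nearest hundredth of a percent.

Labor force = 68,614 + 5,207 = 73,821.
Numerator = 5,207 + 385 + 1,315 = 6,907.
Denominator = 73,821 + 385 = 74,206.
Broad rate = 6,907 / 74,206 = 9.31%.
Headline unemployment rate = 5,207 / 73,821 = 7.05%.

Broad underutilization rate ≈ 9.31%; headline unemployment rate ≈ 7.05%.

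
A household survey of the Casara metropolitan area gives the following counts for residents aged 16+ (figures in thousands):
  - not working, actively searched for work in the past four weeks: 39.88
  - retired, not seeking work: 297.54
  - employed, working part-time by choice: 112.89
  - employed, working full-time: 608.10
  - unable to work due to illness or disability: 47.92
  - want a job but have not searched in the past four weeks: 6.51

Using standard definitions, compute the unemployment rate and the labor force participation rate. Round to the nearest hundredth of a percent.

Unemployment rate ≈ 5.24%; labor force participation rate ≈ 68.37%.

Employed = 112.89 + 608.10 = 720.99 thousand.
Unemployed = 39.88 thousand.
Labor force = 720.99 + 39.88 = 760.87 thousand.
Not in labor force = 297.54 + 47.92 + 6.51 = 351.97 thousand (those not working and not actively searching are outside the labor force — including those who want a job but have given up searching).
Civilian working-age population = 760.87 + 351.97 = 1,112.84 thousand.
Unemployment rate = 39.88 / 760.87 = 5.24%.
Labor force participation rate = 760.87 / 1,112.84 = 68.37%.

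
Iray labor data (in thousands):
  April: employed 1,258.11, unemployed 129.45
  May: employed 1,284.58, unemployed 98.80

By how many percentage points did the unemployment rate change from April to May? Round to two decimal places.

The unemployment rate changed by −2.19 percentage points.

April: labor force = 1,258.11 + 129.45 = 1,387.56; u = 129.45/1,387.56 = 9.33%.
May: labor force = 1,284.58 + 98.80 = 1,383.38; u = 98.80/1,383.38 = 7.14%.
Change = 7.14% − 9.33% = −2.19 pp.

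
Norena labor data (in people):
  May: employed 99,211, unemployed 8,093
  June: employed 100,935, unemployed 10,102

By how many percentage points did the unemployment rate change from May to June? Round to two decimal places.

May: labor force = 99,211 + 8,093 = 107,304; u = 8,093/107,304 = 7.54%.
June: labor force = 100,935 + 10,102 = 111,037; u = 10,102/111,037 = 9.10%.
Change = 9.10% − 7.54% = +1.56 pp.

The unemployment rate changed by +1.56 percentage points.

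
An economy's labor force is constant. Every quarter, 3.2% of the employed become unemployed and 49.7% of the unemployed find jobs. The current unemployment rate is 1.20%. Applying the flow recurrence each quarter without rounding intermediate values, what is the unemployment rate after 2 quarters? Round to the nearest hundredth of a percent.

Unemployment rate after two quarters ≈ 4.97%.

With a fixed labor force, u_{t+1} = u_t + s·(1−u_t) − f·u_t = u_t·(1−s−f) + s.
Here 1−s−f = 0.471 and s = 0.032.
u_1 = 0.012000 × 0.471 + 0.032 = 0.037652.
u_2 = 0.037652 × 0.471 + 0.032 = 0.049734.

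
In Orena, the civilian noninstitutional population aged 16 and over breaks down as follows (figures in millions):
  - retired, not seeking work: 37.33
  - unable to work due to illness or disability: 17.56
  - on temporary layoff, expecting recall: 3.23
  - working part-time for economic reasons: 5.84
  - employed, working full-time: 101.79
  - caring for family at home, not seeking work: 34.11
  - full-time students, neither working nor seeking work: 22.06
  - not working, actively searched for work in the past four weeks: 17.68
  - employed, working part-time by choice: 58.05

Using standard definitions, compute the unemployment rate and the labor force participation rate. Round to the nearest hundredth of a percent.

Employed = 5.84 + 101.79 + 58.05 = 165.68 million (anyone who worked, including part-time for economic reasons, counts as employed).
Unemployed = 3.23 + 17.68 = 20.91 million (jobless and actively searching, or on temporary layoff).
Labor force = 165.68 + 20.91 = 186.59 million.
Not in labor force = 37.33 + 17.56 + 34.11 + 22.06 = 111.06 million (those not working and not actively searching are outside the labor force).
Civilian working-age population = 186.59 + 111.06 = 297.65 million.
Unemployment rate = 20.91 / 186.59 = 11.21%.
Labor force participation rate = 186.59 / 297.65 = 62.69%.

Unemployment rate ≈ 11.21%; labor force participation rate ≈ 62.69%.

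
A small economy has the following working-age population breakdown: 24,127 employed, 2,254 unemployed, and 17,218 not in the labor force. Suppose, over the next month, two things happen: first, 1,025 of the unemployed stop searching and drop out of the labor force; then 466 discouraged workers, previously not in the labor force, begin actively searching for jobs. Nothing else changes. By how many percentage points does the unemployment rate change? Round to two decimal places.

The unemployment rate changes by −1.98 percentage points.

Initially, labor force = 24,127 + 2,254 = 26,381, so u = 2,254/26,381 = 8.54%.
After the first change, unemployed and labor force both fall by 1,025 → E = 24,127, U = 1,229, labor force = 25,356.
After the second change, unemployed and labor force both rise by 466 → E = 24,127, U = 1,695, labor force = 25,822.
New unemployment rate = 1,695 / 25,822 = 6.56%.
Change = 6.56% − 8.54% = −1.98 percentage points.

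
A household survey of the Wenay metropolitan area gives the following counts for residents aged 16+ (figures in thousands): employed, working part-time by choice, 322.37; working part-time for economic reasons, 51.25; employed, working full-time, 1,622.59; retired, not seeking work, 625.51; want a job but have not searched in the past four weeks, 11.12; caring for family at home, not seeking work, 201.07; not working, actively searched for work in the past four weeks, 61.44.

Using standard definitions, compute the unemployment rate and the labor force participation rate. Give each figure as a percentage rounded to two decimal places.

Employed = 322.37 + 51.25 + 1,622.59 = 1,996.21 thousand (anyone who worked, including part-time for economic reasons, counts as employed).
Unemployed = 61.44 thousand.
Labor force = 1,996.21 + 61.44 = 2,057.65 thousand.
Not in labor force = 625.51 + 11.12 + 201.07 = 837.70 thousand (those not working and not actively searching are outside the labor force — including those who want a job but have given up searching).
Civilian working-age population = 2,057.65 + 837.70 = 2,895.35 thousand.
Unemployment rate = 61.44 / 2,057.65 = 2.99%.
Labor force participation rate = 2,057.65 / 2,895.35 = 71.07%.

Unemployment rate ≈ 2.99%; labor force participation rate ≈ 71.07%.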